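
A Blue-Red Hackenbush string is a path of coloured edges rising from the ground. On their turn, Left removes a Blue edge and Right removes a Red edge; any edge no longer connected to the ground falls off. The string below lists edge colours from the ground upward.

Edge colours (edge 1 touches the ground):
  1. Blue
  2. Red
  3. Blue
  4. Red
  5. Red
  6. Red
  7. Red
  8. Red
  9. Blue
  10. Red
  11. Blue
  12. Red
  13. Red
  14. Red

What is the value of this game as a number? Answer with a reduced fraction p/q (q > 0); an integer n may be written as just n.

4177/8192

Build val(s[:k]) for k = 1..14, string s = Blue Red Blue Red Red Red Red Red Blue Red Blue Red Red Red.
val_1 [B]  L=[0]  R=[∅]  so 1
val_2 [BR]  L=[0]  R=[1]  so 1/2
val_3 [BRB]  L=[0; 1/2]  R=[1]  so 3/4
val_4 [BRBR]  L=[0; 1/2]  R=[3/4; 1]  so 5/8
val_5 [BRBRR]  L=[0; 1/2]  R=[5/8; 3/4; 1]  so 9/16
val_6 [BRBRRR]  L=[0; 1/2]  R=[9/16; 5/8; 3/4; 1]  so 17/32
val_7 [BRBRRRR]  L=[0; 1/2]  R=[17/32; 9/16; 5/8; 3/4; 1]  so 33/64
val_8 [BRBRRRRR]  L=[0; 1/2]  R=[33/64; 17/32; 9/16; 5/8; 3/4; 1]  so 65/128
val_9 [BRBRRRRRB]  L=[0; 1/2; 65/128]  R=[33/64; 17/32; 9/16; 5/8; 3/4; 1]  so 131/256
val_10 [BRBRRRRRBR]  L=[0; 1/2; 65/128]  R=[131/256; 33/64; 17/32; 9/16; 5/8; 3/4; 1]  so 261/512
val_11 [BRBRRRRRBRB]  L=[0; 1/2; 65/128; 261/512]  R=[131/256; 33/64; 17/32; 9/16; 5/8; 3/4; 1]  so 523/1024
val_12 [BRBRRRRRBRBR]  L=[0; 1/2; 65/128; 261/512]  R=[523/1024; 131/256; 33/64; 17/32; 9/16; 5/8; 3/4; 1]  so 1045/2048
val_13 [BRBRRRRRBRBRR]  L=[0; 1/2; 65/128; 261/512]  R=[1045/2048; 523/1024; 131/256; 33/64; 17/32; 9/16; 5/8; 3/4; 1]  so 2089/4096
val_14 [BRBRRRRRBRBRRR]  L=[0; 1/2; 65/128; 261/512]  R=[2089/4096; 1045/2048; 523/1024; 131/256; 33/64; 17/32; 9/16; 5/8; 3/4; 1]  so 4177/8192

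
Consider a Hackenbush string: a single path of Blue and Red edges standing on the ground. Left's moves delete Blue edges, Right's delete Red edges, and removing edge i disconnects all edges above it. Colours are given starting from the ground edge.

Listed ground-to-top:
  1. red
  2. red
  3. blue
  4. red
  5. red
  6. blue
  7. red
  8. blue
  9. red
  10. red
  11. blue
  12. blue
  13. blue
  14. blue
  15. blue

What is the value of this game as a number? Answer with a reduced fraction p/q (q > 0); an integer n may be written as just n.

Prefix values for red red blue red red blue red blue red red blue blue blue blue blue via {L|R} + simplicity:
r: Left { ∅ }, Right { 0 } ⇒ simplest -1
rr: Left { ∅ }, Right { -1,0 } ⇒ simplest -2
rrb: Left { -2 }, Right { -1,0 } ⇒ simplest -3/2
rrbr: Left { -2 }, Right { -3/2,-1,0 } ⇒ simplest -7/4
rrbrr: Left { -2 }, Right { -7/4,-3/2,-1,0 } ⇒ simplest -15/8
rrbrrb: Left { -2,-15/8 }, Right { -7/4,-3/2,-1,0 } ⇒ simplest -29/16
rrbrrbr: Left { -2,-15/8 }, Right { -29/16,-7/4,-3/2,-1,0 } ⇒ simplest -59/32
rrbrrbrb: Left { -2,-15/8,-59/32 }, Right { -29/16,-7/4,-3/2,-1,0 } ⇒ simplest -117/64
rrbrrbrbr: Left { -2,-15/8,-59/32 }, Right { -117/64,-29/16,-7/4,-3/2,-1,0 } ⇒ simplest -235/128
rrbrrbrbrr: Left { -2,-15/8,-59/32 }, Right { -235/128,-117/64,-29/16,-7/4,-3/2,-1,0 } ⇒ simplest -471/256
rrbrrbrbrrb: Left { -2,-15/8,-59/32,-471/256 }, Right { -235/128,-117/64,-29/16,-7/4,-3/2,-1,0 } ⇒ simplest -941/512
rrbrrbrbrrbb: Left { -2,-15/8,-59/32,-471/256,-941/512 }, Right { -235/128,-117/64,-29/16,-7/4,-3/2,-1,0 } ⇒ simplest -1881/1024
rrbrrbrbrrbbb: Left { -2,-15/8,-59/32,-471/256,-941/512,-1881/1024 }, Right { -235/128,-117/64,-29/16,-7/4,-3/2,-1,0 } ⇒ simplest -3761/2048
rrbrrbrbrrbbbb: Left { -2,-15/8,-59/32,-471/256,-941/512,-1881/1024,-3761/2048 }, Right { -235/128,-117/64,-29/16,-7/4,-3/2,-1,0 } ⇒ simplest -7521/4096
rrbrrbrbrrbbbbb: Left { -2,-15/8,-59/32,-471/256,-941/512,-1881/1024,-3761/2048,-7521/4096 }, Right { -235/128,-117/64,-29/16,-7/4,-3/2,-1,0 } ⇒ simplest -15041/8192

-15041/8192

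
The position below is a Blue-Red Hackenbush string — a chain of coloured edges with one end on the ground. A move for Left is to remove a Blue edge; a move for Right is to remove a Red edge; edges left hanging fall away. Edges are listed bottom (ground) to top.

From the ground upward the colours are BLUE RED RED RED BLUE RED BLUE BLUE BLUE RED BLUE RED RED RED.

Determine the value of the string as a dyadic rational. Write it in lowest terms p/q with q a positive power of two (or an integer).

step 1: add BLUE to get B; options L={ 0 } R={  } => 1
step 2: add RED to get BR; options L={ 0 } R={ 1 } => 1/2
step 3: add RED to get BRR; options L={ 0 } R={ 1/2 1 } => 1/4
step 4: add RED to get BRRR; options L={ 0 } R={ 1/4 1/2 1 } => 1/8
step 5: add BLUE to get BRRRB; options L={ 0 1/8 } R={ 1/4 1/2 1 } => 3/16
step 6: add RED to get BRRRBR; options L={ 0 1/8 } R={ 3/16 1/4 1/2 1 } => 5/32
step 7: add BLUE to get BRRRBRB; options L={ 0 1/8 5/32 } R={ 3/16 1/4 1/2 1 } => 11/64
step 8: add BLUE to get BRRRBRBB; options L={ 0 1/8 5/32 11/64 } R={ 3/16 1/4 1/2 1 } => 23/128
step 9: add BLUE to get BRRRBRBBB; options L={ 0 1/8 5/32 11/64 23/128 } R={ 3/16 1/4 1/2 1 } => 47/256
step 10: add RED to get BRRRBRBBBR; options L={ 0 1/8 5/32 11/64 23/128 } R={ 47/256 3/16 1/4 1/2 1 } => 93/512
step 11: add BLUE to get BRRRBRBBBRB; options L={ 0 1/8 5/32 11/64 23/128 93/512 } R={ 47/256 3/16 1/4 1/2 1 } => 187/1024
step 12: add RED to get BRRRBRBBBRBR; options L={ 0 1/8 5/32 11/64 23/128 93/512 } R={ 187/1024 47/256 3/16 1/4 1/2 1 } => 373/2048
step 13: add RED to get BRRRBRBBBRBRR; options L={ 0 1/8 5/32 11/64 23/128 93/512 } R={ 373/2048 187/1024 47/256 3/16 1/4 1/2 1 } => 745/4096
step 14: add RED to get BRRRBRBBBRBRRR; options L={ 0 1/8 5/32 11/64 23/128 93/512 } R={ 745/4096 373/2048 187/1024 47/256 3/16 1/4 1/2 1 } => 1489/8192

1489/8192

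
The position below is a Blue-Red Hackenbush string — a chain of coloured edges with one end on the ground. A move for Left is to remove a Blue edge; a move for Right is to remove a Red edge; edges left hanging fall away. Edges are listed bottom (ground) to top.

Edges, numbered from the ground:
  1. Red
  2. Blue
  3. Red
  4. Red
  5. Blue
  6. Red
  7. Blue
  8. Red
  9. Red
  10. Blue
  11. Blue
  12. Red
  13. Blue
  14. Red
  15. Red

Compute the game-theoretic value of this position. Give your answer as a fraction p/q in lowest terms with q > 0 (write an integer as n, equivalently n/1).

edge 1 of 15 (Red): { · | 0 } → -1
edge 2 of 15 (Blue): { -1 | 0 } → -1/2
edge 3 of 15 (Red): { -1 | -1/2,0 } → -3/4
edge 4 of 15 (Red): { -1 | -3/4,-1/2,0 } → -7/8
edge 5 of 15 (Blue): { -1,-7/8 | -3/4,-1/2,0 } → -13/16
edge 6 of 15 (Red): { -1,-7/8 | -13/16,-3/4,-1/2,0 } → -27/32
edge 7 of 15 (Blue): { -1,-7/8,-27/32 | -13/16,-3/4,-1/2,0 } → -53/64
edge 8 of 15 (Red): { -1,-7/8,-27/32 | -53/64,-13/16,-3/4,-1/2,0 } → -107/128
edge 9 of 15 (Red): { -1,-7/8,-27/32 | -107/128,-53/64,-13/16,-3/4,-1/2,0 } → -215/256
edge 10 of 15 (Blue): { -1,-7/8,-27/32,-215/256 | -107/128,-53/64,-13/16,-3/4,-1/2,0 } → -429/512
edge 11 of 15 (Blue): { -1,-7/8,-27/32,-215/256,-429/512 | -107/128,-53/64,-13/16,-3/4,-1/2,0 } → -857/1024
edge 12 of 15 (Red): { -1,-7/8,-27/32,-215/256,-429/512 | -857/1024,-107/128,-53/64,-13/16,-3/4,-1/2,0 } → -1715/2048
edge 13 of 15 (Blue): { -1,-7/8,-27/32,-215/256,-429/512,-1715/2048 | -857/1024,-107/128,-53/64,-13/16,-3/4,-1/2,0 } → -3429/4096
edge 14 of 15 (Red): { -1,-7/8,-27/32,-215/256,-429/512,-1715/2048 | -3429/4096,-857/1024,-107/128,-53/64,-13/16,-3/4,-1/2,0 } → -6859/8192
edge 15 of 15 (Red): { -1,-7/8,-27/32,-215/256,-429/512,-1715/2048 | -6859/8192,-3429/4096,-857/1024,-107/128,-53/64,-13/16,-3/4,-1/2,0 } → -13719/16384

-13719/16384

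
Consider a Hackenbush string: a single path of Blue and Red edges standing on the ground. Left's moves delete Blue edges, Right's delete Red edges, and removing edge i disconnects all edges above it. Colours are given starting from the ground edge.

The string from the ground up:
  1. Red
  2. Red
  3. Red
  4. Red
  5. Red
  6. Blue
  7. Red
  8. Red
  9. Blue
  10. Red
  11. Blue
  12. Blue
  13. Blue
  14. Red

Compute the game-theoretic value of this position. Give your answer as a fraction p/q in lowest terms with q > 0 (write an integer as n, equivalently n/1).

-2467/512

step 1: add Red to get R; options L={ · } R={ 0 } => -1
step 2: add Red to get RR; options L={ · } R={ -1,0 } => -2
step 3: add Red to get RRR; options L={ · } R={ -2,-1,0 } => -3
step 4: add Red to get RRRR; options L={ · } R={ -3,-2,-1,0 } => -4
step 5: add Red to get RRRRR; options L={ · } R={ -4,-3,-2,-1,0 } => -5
step 6: add Blue to get RRRRRB; options L={ -5 } R={ -4,-3,-2,-1,0 } => -9/2
step 7: add Red to get RRRRRBR; options L={ -5 } R={ -9/2,-4,-3,-2,-1,0 } => -19/4
step 8: add Red to get RRRRRBRR; options L={ -5 } R={ -19/4,-9/2,-4,-3,-2,-1,0 } => -39/8
step 9: add Blue to get RRRRRBRRB; options L={ -5,-39/8 } R={ -19/4,-9/2,-4,-3,-2,-1,0 } => -77/16
step 10: add Red to get RRRRRBRRBR; options L={ -5,-39/8 } R={ -77/16,-19/4,-9/2,-4,-3,-2,-1,0 } => -155/32
step 11: add Blue to get RRRRRBRRBRB; options L={ -5,-39/8,-155/32 } R={ -77/16,-19/4,-9/2,-4,-3,-2,-1,0 } => -309/64
step 12: add Blue to get RRRRRBRRBRBB; options L={ -5,-39/8,-155/32,-309/64 } R={ -77/16,-19/4,-9/2,-4,-3,-2,-1,0 } => -617/128
step 13: add Blue to get RRRRRBRRBRBBB; options L={ -5,-39/8,-155/32,-309/64,-617/128 } R={ -77/16,-19/4,-9/2,-4,-3,-2,-1,0 } => -1233/256
step 14: add Red to get RRRRRBRRBRBBBR; options L={ -5,-39/8,-155/32,-309/64,-617/128 } R={ -1233/256,-77/16,-19/4,-9/2,-4,-3,-2,-1,0 } => -2467/512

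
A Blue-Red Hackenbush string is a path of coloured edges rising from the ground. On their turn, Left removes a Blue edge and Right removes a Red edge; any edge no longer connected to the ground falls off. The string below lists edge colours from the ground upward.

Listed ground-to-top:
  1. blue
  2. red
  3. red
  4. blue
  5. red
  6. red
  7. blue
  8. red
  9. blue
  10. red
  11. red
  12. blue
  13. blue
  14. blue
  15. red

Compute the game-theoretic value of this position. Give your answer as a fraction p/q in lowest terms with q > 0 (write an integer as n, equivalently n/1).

Prefix values for blue red red blue red red blue red blue red red blue blue blue red via {L|R} + simplicity:
edge 1 of 15 (blue): { 0 | — } => 1
edge 2 of 15 (red): { 0 | 1 } => 1/2
edge 3 of 15 (red): { 0 | 1/2,1 } => 1/4
edge 4 of 15 (blue): { 0,1/4 | 1/2,1 } => 3/8
edge 5 of 15 (red): { 0,1/4 | 3/8,1/2,1 } => 5/16
edge 6 of 15 (red): { 0,1/4 | 5/16,3/8,1/2,1 } => 9/32
edge 7 of 15 (blue): { 0,1/4,9/32 | 5/16,3/8,1/2,1 } => 19/64
edge 8 of 15 (red): { 0,1/4,9/32 | 19/64,5/16,3/8,1/2,1 } => 37/128
edge 9 of 15 (blue): { 0,1/4,9/32,37/128 | 19/64,5/16,3/8,1/2,1 } => 75/256
edge 10 of 15 (red): { 0,1/4,9/32,37/128 | 75/256,19/64,5/16,3/8,1/2,1 } => 149/512
edge 11 of 15 (red): { 0,1/4,9/32,37/128 | 149/512,75/256,19/64,5/16,3/8,1/2,1 } => 297/1024
edge 12 of 15 (blue): { 0,1/4,9/32,37/128,297/1024 | 149/512,75/256,19/64,5/16,3/8,1/2,1 } => 595/2048
edge 13 of 15 (blue): { 0,1/4,9/32,37/128,297/1024,595/2048 | 149/512,75/256,19/64,5/16,3/8,1/2,1 } => 1191/4096
edge 14 of 15 (blue): { 0,1/4,9/32,37/128,297/1024,595/2048,1191/4096 | 149/512,75/256,19/64,5/16,3/8,1/2,1 } => 2383/8192
edge 15 of 15 (red): { 0,1/4,9/32,37/128,297/1024,595/2048,1191/4096 | 2383/8192,149/512,75/256,19/64,5/16,3/8,1/2,1 } => 4765/16384

4765/16384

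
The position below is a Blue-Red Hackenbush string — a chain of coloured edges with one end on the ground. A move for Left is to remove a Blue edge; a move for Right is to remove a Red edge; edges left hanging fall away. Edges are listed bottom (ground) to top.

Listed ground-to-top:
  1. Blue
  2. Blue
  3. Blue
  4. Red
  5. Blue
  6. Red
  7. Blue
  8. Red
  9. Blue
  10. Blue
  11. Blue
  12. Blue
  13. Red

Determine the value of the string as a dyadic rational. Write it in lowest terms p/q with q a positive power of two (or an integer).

edge 1 of 13 (Blue): { 0 | — } ⇒ 1
edge 2 of 13 (Blue): { 0 1 | — } ⇒ 2
edge 3 of 13 (Blue): { 0 1 2 | — } ⇒ 3
edge 4 of 13 (Red): { 0 1 2 | 3 } ⇒ 5/2
edge 5 of 13 (Blue): { 0 1 2 5/2 | 3 } ⇒ 11/4
edge 6 of 13 (Red): { 0 1 2 5/2 | 11/4 3 } ⇒ 21/8
edge 7 of 13 (Blue): { 0 1 2 5/2 21/8 | 11/4 3 } ⇒ 43/16
edge 8 of 13 (Red): { 0 1 2 5/2 21/8 | 43/16 11/4 3 } ⇒ 85/32
edge 9 of 13 (Blue): { 0 1 2 5/2 21/8 85/32 | 43/16 11/4 3 } ⇒ 171/64
edge 10 of 13 (Blue): { 0 1 2 5/2 21/8 85/32 171/64 | 43/16 11/4 3 } ⇒ 343/128
edge 11 of 13 (Blue): { 0 1 2 5/2 21/8 85/32 171/64 343/128 | 43/16 11/4 3 } ⇒ 687/256
edge 12 of 13 (Blue): { 0 1 2 5/2 21/8 85/32 171/64 343/128 687/256 | 43/16 11/4 3 } ⇒ 1375/512
edge 13 of 13 (Red): { 0 1 2 5/2 21/8 85/32 171/64 343/128 687/256 | 1375/512 43/16 11/4 3 } ⇒ 2749/1024

2749/1024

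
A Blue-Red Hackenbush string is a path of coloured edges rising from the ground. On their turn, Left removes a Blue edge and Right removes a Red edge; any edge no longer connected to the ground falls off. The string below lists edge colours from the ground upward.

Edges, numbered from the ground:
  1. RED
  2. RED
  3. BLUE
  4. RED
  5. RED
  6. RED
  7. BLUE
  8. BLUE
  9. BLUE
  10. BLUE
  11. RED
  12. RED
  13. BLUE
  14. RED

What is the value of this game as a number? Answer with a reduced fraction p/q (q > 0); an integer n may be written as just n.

-7707/4096

Prefix values for RED RED BLUE RED RED RED BLUE BLUE BLUE BLUE RED RED BLUE RED via {L|R} + simplicity:
step 1: add RED to get R; options L={ (no moves) } R={ 0 } so -1
step 2: add RED to get RR; options L={ (no moves) } R={ -1,0 } so -2
step 3: add BLUE to get RRB; options L={ -2 } R={ -1,0 } so -3/2
step 4: add RED to get RRBR; options L={ -2 } R={ -3/2,-1,0 } so -7/4
step 5: add RED to get RRBRR; options L={ -2 } R={ -7/4,-3/2,-1,0 } so -15/8
step 6: add RED to get RRBRRR; options L={ -2 } R={ -15/8,-7/4,-3/2,-1,0 } so -31/16
step 7: add BLUE to get RRBRRRB; options L={ -2,-31/16 } R={ -15/8,-7/4,-3/2,-1,0 } so -61/32
step 8: add BLUE to get RRBRRRBB; options L={ -2,-31/16,-61/32 } R={ -15/8,-7/4,-3/2,-1,0 } so -121/64
step 9: add BLUE to get RRBRRRBBB; options L={ -2,-31/16,-61/32,-121/64 } R={ -15/8,-7/4,-3/2,-1,0 } so -241/128
step 10: add BLUE to get RRBRRRBBBB; options L={ -2,-31/16,-61/32,-121/64,-241/128 } R={ -15/8,-7/4,-3/2,-1,0 } so -481/256
step 11: add RED to get RRBRRRBBBBR; options L={ -2,-31/16,-61/32,-121/64,-241/128 } R={ -481/256,-15/8,-7/4,-3/2,-1,0 } so -963/512
step 12: add RED to get RRBRRRBBBBRR; options L={ -2,-31/16,-61/32,-121/64,-241/128 } R={ -963/512,-481/256,-15/8,-7/4,-3/2,-1,0 } so -1927/1024
step 13: add BLUE to get RRBRRRBBBBRRB; options L={ -2,-31/16,-61/32,-121/64,-241/128,-1927/1024 } R={ -963/512,-481/256,-15/8,-7/4,-3/2,-1,0 } so -3853/2048
step 14: add RED to get RRBRRRBBBBRRBR; options L={ -2,-31/16,-61/32,-121/64,-241/128,-1927/1024 } R={ -3853/2048,-963/512,-481/256,-15/8,-7/4,-3/2,-1,0 } so -7707/4096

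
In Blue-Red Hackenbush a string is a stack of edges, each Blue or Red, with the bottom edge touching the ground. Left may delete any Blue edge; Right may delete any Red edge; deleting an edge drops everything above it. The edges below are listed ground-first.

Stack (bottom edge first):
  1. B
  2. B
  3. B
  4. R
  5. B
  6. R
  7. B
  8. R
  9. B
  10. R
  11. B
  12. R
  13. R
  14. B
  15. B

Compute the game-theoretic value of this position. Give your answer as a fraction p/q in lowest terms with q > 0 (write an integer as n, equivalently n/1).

Recurse on prefixes of the 15-edge string B B B R B R B R B R B R R B B:
step 1: add B to get B; options L={ 0 } R={ ∅ } -> 1
step 2: add B to get BB; options L={ 0 1 } R={ ∅ } -> 2
step 3: add B to get BBB; options L={ 0 1 2 } R={ ∅ } -> 3
step 4: add R to get BBBR; options L={ 0 1 2 } R={ 3 } -> 5/2
step 5: add B to get BBBRB; options L={ 0 1 2 5/2 } R={ 3 } -> 11/4
step 6: add R to get BBBRBR; options L={ 0 1 2 5/2 } R={ 11/4 3 } -> 21/8
step 7: add B to get BBBRBRB; options L={ 0 1 2 5/2 21/8 } R={ 11/4 3 } -> 43/16
step 8: add R to get BBBRBRBR; options L={ 0 1 2 5/2 21/8 } R={ 43/16 11/4 3 } -> 85/32
step 9: add B to get BBBRBRBRB; options L={ 0 1 2 5/2 21/8 85/32 } R={ 43/16 11/4 3 } -> 171/64
step 10: add R to get BBBRBRBRBR; options L={ 0 1 2 5/2 21/8 85/32 } R={ 171/64 43/16 11/4 3 } -> 341/128
step 11: add B to get BBBRBRBRBRB; options L={ 0 1 2 5/2 21/8 85/32 341/128 } R={ 171/64 43/16 11/4 3 } -> 683/256
step 12: add R to get BBBRBRBRBRBR; options L={ 0 1 2 5/2 21/8 85/32 341/128 } R={ 683/256 171/64 43/16 11/4 3 } -> 1365/512
step 13: add R to get BBBRBRBRBRBRR; options L={ 0 1 2 5/2 21/8 85/32 341/128 } R={ 1365/512 683/256 171/64 43/16 11/4 3 } -> 2729/1024
step 14: add B to get BBBRBRBRBRBRRB; options L={ 0 1 2 5/2 21/8 85/32 341/128 2729/1024 } R={ 1365/512 683/256 171/64 43/16 11/4 3 } -> 5459/2048
step 15: add B to get BBBRBRBRBRBRRBB; options L={ 0 1 2 5/2 21/8 85/32 341/128 2729/1024 5459/2048 } R={ 1365/512 683/256 171/64 43/16 11/4 3 } -> 10919/4096

10919/4096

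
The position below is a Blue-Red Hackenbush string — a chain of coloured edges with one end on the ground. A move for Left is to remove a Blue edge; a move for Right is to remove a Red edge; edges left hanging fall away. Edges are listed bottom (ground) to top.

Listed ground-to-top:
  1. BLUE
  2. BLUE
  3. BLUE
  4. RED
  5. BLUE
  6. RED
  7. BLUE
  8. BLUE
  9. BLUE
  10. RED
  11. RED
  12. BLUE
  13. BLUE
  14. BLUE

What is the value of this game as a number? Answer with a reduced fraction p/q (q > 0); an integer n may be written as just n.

val(B) = { 0 |  } ⇒ 1
val(BB) = { 0,1 |  } ⇒ 2
val(BBB) = { 0,1,2 |  } ⇒ 3
val(BBBR) = { 0,1,2 | 3 } ⇒ 5/2
val(BBBRB) = { 0,1,2,5/2 | 3 } ⇒ 11/4
val(BBBRBR) = { 0,1,2,5/2 | 11/4,3 } ⇒ 21/8
val(BBBRBRB) = { 0,1,2,5/2,21/8 | 11/4,3 } ⇒ 43/16
val(BBBRBRBB) = { 0,1,2,5/2,21/8,43/16 | 11/4,3 } ⇒ 87/32
val(BBBRBRBBB) = { 0,1,2,5/2,21/8,43/16,87/32 | 11/4,3 } ⇒ 175/64
val(BBBRBRBBBR) = { 0,1,2,5/2,21/8,43/16,87/32 | 175/64,11/4,3 } ⇒ 349/128
val(BBBRBRBBBRR) = { 0,1,2,5/2,21/8,43/16,87/32 | 349/128,175/64,11/4,3 } ⇒ 697/256
val(BBBRBRBBBRRB) = { 0,1,2,5/2,21/8,43/16,87/32,697/256 | 349/128,175/64,11/4,3 } ⇒ 1395/512
val(BBBRBRBBBRRBB) = { 0,1,2,5/2,21/8,43/16,87/32,697/256,1395/512 | 349/128,175/64,11/4,3 } ⇒ 2791/1024
val(BBBRBRBBBRRBBB) = { 0,1,2,5/2,21/8,43/16,87/32,697/256,1395/512,2791/1024 | 349/128,175/64,11/4,3 } ⇒ 5583/2048

5583/2048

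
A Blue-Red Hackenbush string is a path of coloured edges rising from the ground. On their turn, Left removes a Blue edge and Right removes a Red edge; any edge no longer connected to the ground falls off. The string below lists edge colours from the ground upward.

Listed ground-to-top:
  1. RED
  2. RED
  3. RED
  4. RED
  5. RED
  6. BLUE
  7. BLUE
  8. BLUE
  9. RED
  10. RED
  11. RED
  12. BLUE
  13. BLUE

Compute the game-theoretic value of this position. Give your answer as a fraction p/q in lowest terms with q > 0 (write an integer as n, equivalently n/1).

-1081/256

v_1 [R]  L=[·]  R=[0]  ⇒ -1
v_2 [RR]  L=[·]  R=[-1 0]  ⇒ -2
v_3 [RRR]  L=[·]  R=[-2 -1 0]  ⇒ -3
v_4 [RRRR]  L=[·]  R=[-3 -2 -1 0]  ⇒ -4
v_5 [RRRRR]  L=[·]  R=[-4 -3 -2 -1 0]  ⇒ -5
v_6 [RRRRRB]  L=[-5]  R=[-4 -3 -2 -1 0]  ⇒ -9/2
v_7 [RRRRRBB]  L=[-5 -9/2]  R=[-4 -3 -2 -1 0]  ⇒ -17/4
v_8 [RRRRRBBB]  L=[-5 -9/2 -17/4]  R=[-4 -3 -2 -1 0]  ⇒ -33/8
v_9 [RRRRRBBBR]  L=[-5 -9/2 -17/4]  R=[-33/8 -4 -3 -2 -1 0]  ⇒ -67/16
v_10 [RRRRRBBBRR]  L=[-5 -9/2 -17/4]  R=[-67/16 -33/8 -4 -3 -2 -1 0]  ⇒ -135/32
v_11 [RRRRRBBBRRR]  L=[-5 -9/2 -17/4]  R=[-135/32 -67/16 -33/8 -4 -3 -2 -1 0]  ⇒ -271/64
v_12 [RRRRRBBBRRRB]  L=[-5 -9/2 -17/4 -271/64]  R=[-135/32 -67/16 -33/8 -4 -3 -2 -1 0]  ⇒ -541/128
v_13 [RRRRRBBBRRRBB]  L=[-5 -9/2 -17/4 -271/64 -541/128]  R=[-135/32 -67/16 -33/8 -4 -3 -2 -1 0]  ⇒ -1081/256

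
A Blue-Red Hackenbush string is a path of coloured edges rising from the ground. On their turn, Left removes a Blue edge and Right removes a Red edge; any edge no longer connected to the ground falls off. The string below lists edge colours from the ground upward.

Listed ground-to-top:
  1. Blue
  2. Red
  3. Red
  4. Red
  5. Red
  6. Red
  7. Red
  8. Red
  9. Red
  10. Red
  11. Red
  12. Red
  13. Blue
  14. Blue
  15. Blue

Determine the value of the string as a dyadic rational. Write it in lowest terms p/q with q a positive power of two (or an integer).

15/16384

G_1 [B]  L=[0]  R=[]  → 1
G_2 [BR]  L=[0]  R=[1]  → 1/2
G_3 [BRR]  L=[0]  R=[1/2,1]  → 1/4
G_4 [BRRR]  L=[0]  R=[1/4,1/2,1]  → 1/8
G_5 [BRRRR]  L=[0]  R=[1/8,1/4,1/2,1]  → 1/16
G_6 [BRRRRR]  L=[0]  R=[1/16,1/8,1/4,1/2,1]  → 1/32
G_7 [BRRRRRR]  L=[0]  R=[1/32,1/16,1/8,1/4,1/2,1]  → 1/64
G_8 [BRRRRRRR]  L=[0]  R=[1/64,1/32,1/16,1/8,1/4,1/2,1]  → 1/128
G_9 [BRRRRRRRR]  L=[0]  R=[1/128,1/64,1/32,1/16,1/8,1/4,1/2,1]  → 1/256
G_10 [BRRRRRRRRR]  L=[0]  R=[1/256,1/128,1/64,1/32,1/16,1/8,1/4,1/2,1]  → 1/512
G_11 [BRRRRRRRRRR]  L=[0]  R=[1/512,1/256,1/128,1/64,1/32,1/16,1/8,1/4,1/2,1]  → 1/1024
G_12 [BRRRRRRRRRRR]  L=[0]  R=[1/1024,1/512,1/256,1/128,1/64,1/32,1/16,1/8,1/4,1/2,1]  → 1/2048
G_13 [BRRRRRRRRRRRB]  L=[0,1/2048]  R=[1/1024,1/512,1/256,1/128,1/64,1/32,1/16,1/8,1/4,1/2,1]  → 3/4096
G_14 [BRRRRRRRRRRRBB]  L=[0,1/2048,3/4096]  R=[1/1024,1/512,1/256,1/128,1/64,1/32,1/16,1/8,1/4,1/2,1]  → 7/8192
G_15 [BRRRRRRRRRRRBBB]  L=[0,1/2048,3/4096,7/8192]  R=[1/1024,1/512,1/256,1/128,1/64,1/32,1/16,1/8,1/4,1/2,1]  → 15/16384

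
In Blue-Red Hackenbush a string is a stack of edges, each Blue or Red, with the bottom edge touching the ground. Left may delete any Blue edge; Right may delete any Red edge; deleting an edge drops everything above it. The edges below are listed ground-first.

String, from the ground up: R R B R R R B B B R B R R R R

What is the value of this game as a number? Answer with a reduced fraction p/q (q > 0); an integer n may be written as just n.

-15455/8192

1 of 15 · R · max L −∞ · min R 0 — -1
2 of 15 · RR · max L −∞ · min R -1 — -2
3 of 15 · RRB · max L -2 · min R -1 — -3/2
4 of 15 · RRBR · max L -2 · min R -3/2 — -7/4
5 of 15 · RRBRR · max L -2 · min R -7/4 — -15/8
6 of 15 · RRBRRR · max L -2 · min R -15/8 — -31/16
7 of 15 · RRBRRRB · max L -31/16 · min R -15/8 — -61/32
8 of 15 · RRBRRRBB · max L -61/32 · min R -15/8 — -121/64
9 of 15 · RRBRRRBBB · max L -121/64 · min R -15/8 — -241/128
10 of 15 · RRBRRRBBBR · max L -121/64 · min R -241/128 — -483/256
11 of 15 · RRBRRRBBBRB · max L -483/256 · min R -241/128 — -965/512
12 of 15 · RRBRRRBBBRBR · max L -483/256 · min R -965/512 — -1931/1024
13 of 15 · RRBRRRBBBRBRR · max L -483/256 · min R -1931/1024 — -3863/2048
14 of 15 · RRBRRRBBBRBRRR · max L -483/256 · min R -3863/2048 — -7727/4096
15 of 15 · RRBRRRBBBRBRRRR · max L -483/256 · min R -7727/4096 — -15455/8192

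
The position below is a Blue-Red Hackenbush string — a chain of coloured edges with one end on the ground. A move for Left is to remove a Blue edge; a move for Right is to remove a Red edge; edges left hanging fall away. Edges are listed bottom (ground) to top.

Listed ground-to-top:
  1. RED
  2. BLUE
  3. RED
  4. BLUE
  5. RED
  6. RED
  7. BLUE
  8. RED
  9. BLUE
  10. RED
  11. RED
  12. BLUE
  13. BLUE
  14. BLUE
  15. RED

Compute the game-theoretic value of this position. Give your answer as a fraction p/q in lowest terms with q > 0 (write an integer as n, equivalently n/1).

-11619/16384

step 1: add RED to get R; options L={  } R={ 0 } ⇒ -1
step 2: add BLUE to get RB; options L={ -1 } R={ 0 } ⇒ -1/2
step 3: add RED to get RBR; options L={ -1 } R={ -1/2, 0 } ⇒ -3/4
step 4: add BLUE to get RBRB; options L={ -1, -3/4 } R={ -1/2, 0 } ⇒ -5/8
step 5: add RED to get RBRBR; options L={ -1, -3/4 } R={ -5/8, -1/2, 0 } ⇒ -11/16
step 6: add RED to get RBRBRR; options L={ -1, -3/4 } R={ -11/16, -5/8, -1/2, 0 } ⇒ -23/32
step 7: add BLUE to get RBRBRRB; options L={ -1, -3/4, -23/32 } R={ -11/16, -5/8, -1/2, 0 } ⇒ -45/64
step 8: add RED to get RBRBRRBR; options L={ -1, -3/4, -23/32 } R={ -45/64, -11/16, -5/8, -1/2, 0 } ⇒ -91/128
step 9: add BLUE to get RBRBRRBRB; options L={ -1, -3/4, -23/32, -91/128 } R={ -45/64, -11/16, -5/8, -1/2, 0 } ⇒ -181/256
step 10: add RED to get RBRBRRBRBR; options L={ -1, -3/4, -23/32, -91/128 } R={ -181/256, -45/64, -11/16, -5/8, -1/2, 0 } ⇒ -363/512
step 11: add RED to get RBRBRRBRBRR; options L={ -1, -3/4, -23/32, -91/128 } R={ -363/512, -181/256, -45/64, -11/16, -5/8, -1/2, 0 } ⇒ -727/1024
step 12: add BLUE to get RBRBRRBRBRRB; options L={ -1, -3/4, -23/32, -91/128, -727/1024 } R={ -363/512, -181/256, -45/64, -11/16, -5/8, -1/2, 0 } ⇒ -1453/2048
step 13: add BLUE to get RBRBRRBRBRRBB; options L={ -1, -3/4, -23/32, -91/128, -727/1024, -1453/2048 } R={ -363/512, -181/256, -45/64, -11/16, -5/8, -1/2, 0 } ⇒ -2905/4096
step 14: add BLUE to get RBRBRRBRBRRBBB; options L={ -1, -3/4, -23/32, -91/128, -727/1024, -1453/2048, -2905/4096 } R={ -363/512, -181/256, -45/64, -11/16, -5/8, -1/2, 0 } ⇒ -5809/8192
step 15: add RED to get RBRBRRBRBRRBBBR; options L={ -1, -3/4, -23/32, -91/128, -727/1024, -1453/2048, -2905/4096 } R={ -5809/8192, -363/512, -181/256, -45/64, -11/16, -5/8, -1/2, 0 } ⇒ -11619/16384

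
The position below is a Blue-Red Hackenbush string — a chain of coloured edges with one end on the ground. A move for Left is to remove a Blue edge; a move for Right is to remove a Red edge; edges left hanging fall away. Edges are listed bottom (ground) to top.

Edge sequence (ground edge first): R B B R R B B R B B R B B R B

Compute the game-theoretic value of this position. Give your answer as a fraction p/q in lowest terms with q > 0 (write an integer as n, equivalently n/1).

Build value(s[:k]) for k = 1..15, string s = R B B R R B B R B B R B B R B.
value(R) = { ∅ | 0 } -> -1
value(RB) = { -1 | 0 } -> -1/2
value(RBB) = { -1, -1/2 | 0 } -> -1/4
value(RBBR) = { -1, -1/2 | -1/4, 0 } -> -3/8
value(RBBRR) = { -1, -1/2 | -3/8, -1/4, 0 } -> -7/16
value(RBBRRB) = { -1, -1/2, -7/16 | -3/8, -1/4, 0 } -> -13/32
value(RBBRRBB) = { -1, -1/2, -7/16, -13/32 | -3/8, -1/4, 0 } -> -25/64
value(RBBRRBBR) = { -1, -1/2, -7/16, -13/32 | -25/64, -3/8, -1/4, 0 } -> -51/128
value(RBBRRBBRB) = { -1, -1/2, -7/16, -13/32, -51/128 | -25/64, -3/8, -1/4, 0 } -> -101/256
value(RBBRRBBRBB) = { -1, -1/2, -7/16, -13/32, -51/128, -101/256 | -25/64, -3/8, -1/4, 0 } -> -201/512
value(RBBRRBBRBBR) = { -1, -1/2, -7/16, -13/32, -51/128, -101/256 | -201/512, -25/64, -3/8, -1/4, 0 } -> -403/1024
value(RBBRRBBRBBRB) = { -1, -1/2, -7/16, -13/32, -51/128, -101/256, -403/1024 | -201/512, -25/64, -3/8, -1/4, 0 } -> -805/2048
value(RBBRRBBRBBRBB) = { -1, -1/2, -7/16, -13/32, -51/128, -101/256, -403/1024, -805/2048 | -201/512, -25/64, -3/8, -1/4, 0 } -> -1609/4096
value(RBBRRBBRBBRBBR) = { -1, -1/2, -7/16, -13/32, -51/128, -101/256, -403/1024, -805/2048 | -1609/4096, -201/512, -25/64, -3/8, -1/4, 0 } -> -3219/8192
value(RBBRRBBRBBRBBRB) = { -1, -1/2, -7/16, -13/32, -51/128, -101/256, -403/1024, -805/2048, -3219/8192 | -1609/4096, -201/512, -25/64, -3/8, -1/4, 0 } -> -6437/16384

-6437/16384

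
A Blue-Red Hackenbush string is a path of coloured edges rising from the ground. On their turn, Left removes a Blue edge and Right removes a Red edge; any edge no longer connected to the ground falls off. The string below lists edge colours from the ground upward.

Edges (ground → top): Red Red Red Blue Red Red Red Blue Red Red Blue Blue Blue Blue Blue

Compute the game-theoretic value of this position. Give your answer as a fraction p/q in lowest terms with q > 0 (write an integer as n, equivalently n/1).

-11969/4096

Build value(s[:k]) for k = 1..15, string s = Red Red Red Blue Red Red Red Blue Red Red Blue Blue Blue Blue Blue.
value(R) = { · | 0 } -> -1
value(RR) = { · | -1, 0 } -> -2
value(RRR) = { · | -2, -1, 0 } -> -3
value(RRRB) = { -3 | -2, -1, 0 } -> -5/2
value(RRRBR) = { -3 | -5/2, -2, -1, 0 } -> -11/4
value(RRRBRR) = { -3 | -11/4, -5/2, -2, -1, 0 } -> -23/8
value(RRRBRRR) = { -3 | -23/8, -11/4, -5/2, -2, -1, 0 } -> -47/16
value(RRRBRRRB) = { -3, -47/16 | -23/8, -11/4, -5/2, -2, -1, 0 } -> -93/32
value(RRRBRRRBR) = { -3, -47/16 | -93/32, -23/8, -11/4, -5/2, -2, -1, 0 } -> -187/64
value(RRRBRRRBRR) = { -3, -47/16 | -187/64, -93/32, -23/8, -11/4, -5/2, -2, -1, 0 } -> -375/128
value(RRRBRRRBRRB) = { -3, -47/16, -375/128 | -187/64, -93/32, -23/8, -11/4, -5/2, -2, -1, 0 } -> -749/256
value(RRRBRRRBRRBB) = { -3, -47/16, -375/128, -749/256 | -187/64, -93/32, -23/8, -11/4, -5/2, -2, -1, 0 } -> -1497/512
value(RRRBRRRBRRBBB) = { -3, -47/16, -375/128, -749/256, -1497/512 | -187/64, -93/32, -23/8, -11/4, -5/2, -2, -1, 0 } -> -2993/1024
value(RRRBRRRBRRBBBB) = { -3, -47/16, -375/128, -749/256, -1497/512, -2993/1024 | -187/64, -93/32, -23/8, -11/4, -5/2, -2, -1, 0 } -> -5985/2048
value(RRRBRRRBRRBBBBB) = { -3, -47/16, -375/128, -749/256, -1497/512, -2993/1024, -5985/2048 | -187/64, -93/32, -23/8, -11/4, -5/2, -2, -1, 0 } -> -11969/4096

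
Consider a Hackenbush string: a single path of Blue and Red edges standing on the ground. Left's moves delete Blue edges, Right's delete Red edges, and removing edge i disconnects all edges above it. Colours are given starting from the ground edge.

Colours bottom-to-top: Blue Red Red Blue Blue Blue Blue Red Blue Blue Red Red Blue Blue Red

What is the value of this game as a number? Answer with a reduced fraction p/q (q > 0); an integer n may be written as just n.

step 1: add Blue to get B; options L={ 0 } R={ (no moves) } ⇒ 1
step 2: add Red to get BR; options L={ 0 } R={ 1 } ⇒ 1/2
step 3: add Red to get BRR; options L={ 0 } R={ 1/2 1 } ⇒ 1/4
step 4: add Blue to get BRRB; options L={ 0 1/4 } R={ 1/2 1 } ⇒ 3/8
step 5: add Blue to get BRRBB; options L={ 0 1/4 3/8 } R={ 1/2 1 } ⇒ 7/16
step 6: add Blue to get BRRBBB; options L={ 0 1/4 3/8 7/16 } R={ 1/2 1 } ⇒ 15/32
step 7: add Blue to get BRRBBBB; options L={ 0 1/4 3/8 7/16 15/32 } R={ 1/2 1 } ⇒ 31/64
step 8: add Red to get BRRBBBBR; options L={ 0 1/4 3/8 7/16 15/32 } R={ 31/64 1/2 1 } ⇒ 61/128
step 9: add Blue to get BRRBBBBRB; options L={ 0 1/4 3/8 7/16 15/32 61/128 } R={ 31/64 1/2 1 } ⇒ 123/256
step 10: add Blue to get BRRBBBBRBB; options L={ 0 1/4 3/8 7/16 15/32 61/128 123/256 } R={ 31/64 1/2 1 } ⇒ 247/512
step 11: add Red to get BRRBBBBRBBR; options L={ 0 1/4 3/8 7/16 15/32 61/128 123/256 } R={ 247/512 31/64 1/2 1 } ⇒ 493/1024
step 12: add Red to get BRRBBBBRBBRR; options L={ 0 1/4 3/8 7/16 15/32 61/128 123/256 } R={ 493/1024 247/512 31/64 1/2 1 } ⇒ 985/2048
step 13: add Blue to get BRRBBBBRBBRRB; options L={ 0 1/4 3/8 7/16 15/32 61/128 123/256 985/2048 } R={ 493/1024 247/512 31/64 1/2 1 } ⇒ 1971/4096
step 14: add Blue to get BRRBBBBRBBRRBB; options L={ 0 1/4 3/8 7/16 15/32 61/128 123/256 985/2048 1971/4096 } R={ 493/1024 247/512 31/64 1/2 1 } ⇒ 3943/8192
step 15: add Red to get BRRBBBBRBBRRBBR; options L={ 0 1/4 3/8 7/16 15/32 61/128 123/256 985/2048 1971/4096 } R={ 3943/8192 493/1024 247/512 31/64 1/2 1 } ⇒ 7885/16384

7885/16384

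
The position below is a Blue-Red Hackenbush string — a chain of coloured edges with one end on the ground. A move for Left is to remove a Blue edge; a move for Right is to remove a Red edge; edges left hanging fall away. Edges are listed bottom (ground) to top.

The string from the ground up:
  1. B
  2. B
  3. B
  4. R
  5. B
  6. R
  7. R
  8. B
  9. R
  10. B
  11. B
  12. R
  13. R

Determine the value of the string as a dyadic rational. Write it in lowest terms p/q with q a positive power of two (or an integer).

2649/1024

G(B) = { 0 | · } ⇒ 1
G(BB) = { 0, 1 | · } ⇒ 2
G(BBB) = { 0, 1, 2 | · } ⇒ 3
G(BBBR) = { 0, 1, 2 | 3 } ⇒ 5/2
G(BBBRB) = { 0, 1, 2, 5/2 | 3 } ⇒ 11/4
G(BBBRBR) = { 0, 1, 2, 5/2 | 11/4, 3 } ⇒ 21/8
G(BBBRBRR) = { 0, 1, 2, 5/2 | 21/8, 11/4, 3 } ⇒ 41/16
G(BBBRBRRB) = { 0, 1, 2, 5/2, 41/16 | 21/8, 11/4, 3 } ⇒ 83/32
G(BBBRBRRBR) = { 0, 1, 2, 5/2, 41/16 | 83/32, 21/8, 11/4, 3 } ⇒ 165/64
G(BBBRBRRBRB) = { 0, 1, 2, 5/2, 41/16, 165/64 | 83/32, 21/8, 11/4, 3 } ⇒ 331/128
G(BBBRBRRBRBB) = { 0, 1, 2, 5/2, 41/16, 165/64, 331/128 | 83/32, 21/8, 11/4, 3 } ⇒ 663/256
G(BBBRBRRBRBBR) = { 0, 1, 2, 5/2, 41/16, 165/64, 331/128 | 663/256, 83/32, 21/8, 11/4, 3 } ⇒ 1325/512
G(BBBRBRRBRBBRR) = { 0, 1, 2, 5/2, 41/16, 165/64, 331/128 | 1325/512, 663/256, 83/32, 21/8, 11/4, 3 } ⇒ 2649/1024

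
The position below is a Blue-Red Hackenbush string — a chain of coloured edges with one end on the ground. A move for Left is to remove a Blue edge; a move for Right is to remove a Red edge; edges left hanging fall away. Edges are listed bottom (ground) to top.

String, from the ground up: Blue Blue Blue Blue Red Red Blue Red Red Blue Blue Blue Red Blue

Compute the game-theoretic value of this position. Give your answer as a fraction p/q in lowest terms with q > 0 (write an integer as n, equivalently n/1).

Recurse on prefixes of the 14-edge string Blue Blue Blue Blue Red Red Blue Red Red Blue Blue Blue Red Blue:
val_1 [B]  L=[0]  R=[·]  -> 1
val_2 [BB]  L=[0, 1]  R=[·]  -> 2
val_3 [BBB]  L=[0, 1, 2]  R=[·]  -> 3
val_4 [BBBB]  L=[0, 1, 2, 3]  R=[·]  -> 4
val_5 [BBBBR]  L=[0, 1, 2, 3]  R=[4]  -> 7/2
val_6 [BBBBRR]  L=[0, 1, 2, 3]  R=[7/2, 4]  -> 13/4
val_7 [BBBBRRB]  L=[0, 1, 2, 3, 13/4]  R=[7/2, 4]  -> 27/8
val_8 [BBBBRRBR]  L=[0, 1, 2, 3, 13/4]  R=[27/8, 7/2, 4]  -> 53/16
val_9 [BBBBRRBRR]  L=[0, 1, 2, 3, 13/4]  R=[53/16, 27/8, 7/2, 4]  -> 105/32
val_10 [BBBBRRBRRB]  L=[0, 1, 2, 3, 13/4, 105/32]  R=[53/16, 27/8, 7/2, 4]  -> 211/64
val_11 [BBBBRRBRRBB]  L=[0, 1, 2, 3, 13/4, 105/32, 211/64]  R=[53/16, 27/8, 7/2, 4]  -> 423/128
val_12 [BBBBRRBRRBBB]  L=[0, 1, 2, 3, 13/4, 105/32, 211/64, 423/128]  R=[53/16, 27/8, 7/2, 4]  -> 847/256
val_13 [BBBBRRBRRBBBR]  L=[0, 1, 2, 3, 13/4, 105/32, 211/64, 423/128]  R=[847/256, 53/16, 27/8, 7/2, 4]  -> 1693/512
val_14 [BBBBRRBRRBBBRB]  L=[0, 1, 2, 3, 13/4, 105/32, 211/64, 423/128, 1693/512]  R=[847/256, 53/16, 27/8, 7/2, 4]  -> 3387/1024

3387/1024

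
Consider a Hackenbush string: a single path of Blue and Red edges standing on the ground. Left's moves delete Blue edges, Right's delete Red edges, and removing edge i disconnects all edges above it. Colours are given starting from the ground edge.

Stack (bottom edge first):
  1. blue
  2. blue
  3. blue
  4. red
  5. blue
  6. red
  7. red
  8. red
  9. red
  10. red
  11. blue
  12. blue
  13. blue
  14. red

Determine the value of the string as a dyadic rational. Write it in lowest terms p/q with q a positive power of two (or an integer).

5149/2048

step 1: add blue to get b; options L={ 0 } R={ — } — 1
step 2: add blue to get bb; options L={ 0; 1 } R={ — } — 2
step 3: add blue to get bbb; options L={ 0; 1; 2 } R={ — } — 3
step 4: add red to get bbbr; options L={ 0; 1; 2 } R={ 3 } — 5/2
step 5: add blue to get bbbrb; options L={ 0; 1; 2; 5/2 } R={ 3 } — 11/4
step 6: add red to get bbbrbr; options L={ 0; 1; 2; 5/2 } R={ 11/4; 3 } — 21/8
step 7: add red to get bbbrbrr; options L={ 0; 1; 2; 5/2 } R={ 21/8; 11/4; 3 } — 41/16
step 8: add red to get bbbrbrrr; options L={ 0; 1; 2; 5/2 } R={ 41/16; 21/8; 11/4; 3 } — 81/32
step 9: add red to get bbbrbrrrr; options L={ 0; 1; 2; 5/2 } R={ 81/32; 41/16; 21/8; 11/4; 3 } — 161/64
step 10: add red to get bbbrbrrrrr; options L={ 0; 1; 2; 5/2 } R={ 161/64; 81/32; 41/16; 21/8; 11/4; 3 } — 321/128
step 11: add blue to get bbbrbrrrrrb; options L={ 0; 1; 2; 5/2; 321/128 } R={ 161/64; 81/32; 41/16; 21/8; 11/4; 3 } — 643/256
step 12: add blue to get bbbrbrrrrrbb; options L={ 0; 1; 2; 5/2; 321/128; 643/256 } R={ 161/64; 81/32; 41/16; 21/8; 11/4; 3 } — 1287/512
step 13: add blue to get bbbrbrrrrrbbb; options L={ 0; 1; 2; 5/2; 321/128; 643/256; 1287/512 } R={ 161/64; 81/32; 41/16; 21/8; 11/4; 3 } — 2575/1024
step 14: add red to get bbbrbrrrrrbbbr; options L={ 0; 1; 2; 5/2; 321/128; 643/256; 1287/512 } R={ 2575/1024; 161/64; 81/32; 41/16; 21/8; 11/4; 3 } — 5149/2048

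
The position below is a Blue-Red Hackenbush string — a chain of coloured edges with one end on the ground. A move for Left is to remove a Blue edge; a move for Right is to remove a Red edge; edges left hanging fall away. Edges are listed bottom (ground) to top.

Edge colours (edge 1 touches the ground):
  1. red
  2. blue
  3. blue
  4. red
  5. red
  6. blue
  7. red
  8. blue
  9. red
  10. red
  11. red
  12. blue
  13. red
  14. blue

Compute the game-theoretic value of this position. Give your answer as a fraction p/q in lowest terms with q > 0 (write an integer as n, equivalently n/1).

-3445/8192

Build val(s[:k]) for k = 1..14, string s = red blue blue red red blue red blue red red red blue red blue.
edge 1 of 14 (red): { ∅ | 0 } => -1
edge 2 of 14 (blue): { -1 | 0 } => -1/2
edge 3 of 14 (blue): { -1 -1/2 | 0 } => -1/4
edge 4 of 14 (red): { -1 -1/2 | -1/4 0 } => -3/8
edge 5 of 14 (red): { -1 -1/2 | -3/8 -1/4 0 } => -7/16
edge 6 of 14 (blue): { -1 -1/2 -7/16 | -3/8 -1/4 0 } => -13/32
edge 7 of 14 (red): { -1 -1/2 -7/16 | -13/32 -3/8 -1/4 0 } => -27/64
edge 8 of 14 (blue): { -1 -1/2 -7/16 -27/64 | -13/32 -3/8 -1/4 0 } => -53/128
edge 9 of 14 (red): { -1 -1/2 -7/16 -27/64 | -53/128 -13/32 -3/8 -1/4 0 } => -107/256
edge 10 of 14 (red): { -1 -1/2 -7/16 -27/64 | -107/256 -53/128 -13/32 -3/8 -1/4 0 } => -215/512
edge 11 of 14 (red): { -1 -1/2 -7/16 -27/64 | -215/512 -107/256 -53/128 -13/32 -3/8 -1/4 0 } => -431/1024
edge 12 of 14 (blue): { -1 -1/2 -7/16 -27/64 -431/1024 | -215/512 -107/256 -53/128 -13/32 -3/8 -1/4 0 } => -861/2048
edge 13 of 14 (red): { -1 -1/2 -7/16 -27/64 -431/1024 | -861/2048 -215/512 -107/256 -53/128 -13/32 -3/8 -1/4 0 } => -1723/4096
edge 14 of 14 (blue): { -1 -1/2 -7/16 -27/64 -431/1024 -1723/4096 | -861/2048 -215/512 -107/256 -53/128 -13/32 -3/8 -1/4 0 } => -3445/8192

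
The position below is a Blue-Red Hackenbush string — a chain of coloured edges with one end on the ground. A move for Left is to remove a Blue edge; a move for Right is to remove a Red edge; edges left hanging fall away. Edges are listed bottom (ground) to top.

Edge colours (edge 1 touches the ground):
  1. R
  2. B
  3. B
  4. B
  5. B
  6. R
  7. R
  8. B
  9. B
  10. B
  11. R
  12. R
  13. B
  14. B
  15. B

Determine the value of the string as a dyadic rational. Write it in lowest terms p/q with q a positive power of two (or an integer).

G(R) = { · | 0 } — -1
G(RB) = { -1 | 0 } — -1/2
G(RBB) = { -1 -1/2 | 0 } — -1/4
G(RBBB) = { -1 -1/2 -1/4 | 0 } — -1/8
G(RBBBB) = { -1 -1/2 -1/4 -1/8 | 0 } — -1/16
G(RBBBBR) = { -1 -1/2 -1/4 -1/8 | -1/16 0 } — -3/32
G(RBBBBRR) = { -1 -1/2 -1/4 -1/8 | -3/32 -1/16 0 } — -7/64
G(RBBBBRRB) = { -1 -1/2 -1/4 -1/8 -7/64 | -3/32 -1/16 0 } — -13/128
G(RBBBBRRBB) = { -1 -1/2 -1/4 -1/8 -7/64 -13/128 | -3/32 -1/16 0 } — -25/256
G(RBBBBRRBBB) = { -1 -1/2 -1/4 -1/8 -7/64 -13/128 -25/256 | -3/32 -1/16 0 } — -49/512
G(RBBBBRRBBBR) = { -1 -1/2 -1/4 -1/8 -7/64 -13/128 -25/256 | -49/512 -3/32 -1/16 0 } — -99/1024
G(RBBBBRRBBBRR) = { -1 -1/2 -1/4 -1/8 -7/64 -13/128 -25/256 | -99/1024 -49/512 -3/32 -1/16 0 } — -199/2048
G(RBBBBRRBBBRRB) = { -1 -1/2 -1/4 -1/8 -7/64 -13/128 -25/256 -199/2048 | -99/1024 -49/512 -3/32 -1/16 0 } — -397/4096
G(RBBBBRRBBBRRBB) = { -1 -1/2 -1/4 -1/8 -7/64 -13/128 -25/256 -199/2048 -397/4096 | -99/1024 -49/512 -3/32 -1/16 0 } — -793/8192
G(RBBBBRRBBBRRBBB) = { -1 -1/2 -1/4 -1/8 -7/64 -13/128 -25/256 -199/2048 -397/4096 -793/8192 | -99/1024 -49/512 -3/32 -1/16 0 } — -1585/16384

-1585/16384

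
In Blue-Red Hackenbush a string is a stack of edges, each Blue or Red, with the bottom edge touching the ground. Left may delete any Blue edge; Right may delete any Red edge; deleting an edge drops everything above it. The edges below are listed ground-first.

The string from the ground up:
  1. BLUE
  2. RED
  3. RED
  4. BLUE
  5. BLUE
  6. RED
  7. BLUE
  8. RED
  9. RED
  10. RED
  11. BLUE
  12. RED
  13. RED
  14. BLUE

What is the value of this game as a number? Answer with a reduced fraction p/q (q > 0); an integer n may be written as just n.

edge 1 of 14 (BLUE): { 0 | none } — 1
edge 2 of 14 (RED): { 0 | 1 } — 1/2
edge 3 of 14 (RED): { 0 | 1/2,1 } — 1/4
edge 4 of 14 (BLUE): { 0,1/4 | 1/2,1 } — 3/8
edge 5 of 14 (BLUE): { 0,1/4,3/8 | 1/2,1 } — 7/16
edge 6 of 14 (RED): { 0,1/4,3/8 | 7/16,1/2,1 } — 13/32
edge 7 of 14 (BLUE): { 0,1/4,3/8,13/32 | 7/16,1/2,1 } — 27/64
edge 8 of 14 (RED): { 0,1/4,3/8,13/32 | 27/64,7/16,1/2,1 } — 53/128
edge 9 of 14 (RED): { 0,1/4,3/8,13/32 | 53/128,27/64,7/16,1/2,1 } — 105/256
edge 10 of 14 (RED): { 0,1/4,3/8,13/32 | 105/256,53/128,27/64,7/16,1/2,1 } — 209/512
edge 11 of 14 (BLUE): { 0,1/4,3/8,13/32,209/512 | 105/256,53/128,27/64,7/16,1/2,1 } — 419/1024
edge 12 of 14 (RED): { 0,1/4,3/8,13/32,209/512 | 419/1024,105/256,53/128,27/64,7/16,1/2,1 } — 837/2048
edge 13 of 14 (RED): { 0,1/4,3/8,13/32,209/512 | 837/2048,419/1024,105/256,53/128,27/64,7/16,1/2,1 } — 1673/4096
edge 14 of 14 (BLUE): { 0,1/4,3/8,13/32,209/512,1673/4096 | 837/2048,419/1024,105/256,53/128,27/64,7/16,1/2,1 } — 3347/8192

3347/8192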